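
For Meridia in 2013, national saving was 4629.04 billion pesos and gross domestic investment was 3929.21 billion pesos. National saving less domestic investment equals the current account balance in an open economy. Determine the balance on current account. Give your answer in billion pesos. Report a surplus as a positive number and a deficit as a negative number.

699.83

S - I = CA (net lending to the rest of the world).
CA = S - I = 4629.04 - 3929.21 = 699.83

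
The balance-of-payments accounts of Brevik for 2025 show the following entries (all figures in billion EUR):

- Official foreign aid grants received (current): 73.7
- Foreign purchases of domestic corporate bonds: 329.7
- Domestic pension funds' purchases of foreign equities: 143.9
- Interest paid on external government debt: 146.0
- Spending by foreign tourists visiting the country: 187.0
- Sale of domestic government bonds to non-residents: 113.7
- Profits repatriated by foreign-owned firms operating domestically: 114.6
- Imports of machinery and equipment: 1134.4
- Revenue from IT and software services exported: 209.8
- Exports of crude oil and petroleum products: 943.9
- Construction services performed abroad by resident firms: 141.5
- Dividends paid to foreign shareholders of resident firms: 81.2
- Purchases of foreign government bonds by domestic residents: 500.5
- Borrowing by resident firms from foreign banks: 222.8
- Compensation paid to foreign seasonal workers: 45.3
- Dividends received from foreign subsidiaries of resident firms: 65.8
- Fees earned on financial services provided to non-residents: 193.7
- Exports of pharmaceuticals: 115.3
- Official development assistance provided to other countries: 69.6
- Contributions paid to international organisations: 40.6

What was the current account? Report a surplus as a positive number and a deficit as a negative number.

Goods: 115.3 + 943.9 - 1134.4 = -75.2
Services: 187.0 + 193.7 + 141.5 + 209.8 = 732.0
Primary income: -146.0 + 65.8 - 81.2 - 114.6 - 45.3 = -321.3
Secondary income: -69.6 + 73.7 - 40.6 = -36.5
Current account = (-75.2) + 732.0 + (-321.3) + (-36.5) = 299.0
(Excluded from the current account — financial account: foreign purchases of domestic corporate bonds 329.7, domestic pension funds' purchases of foreign equities 143.9, sale of domestic government bonds to non-residents 113.7, purchases of foreign government bonds by domestic residents 500.5, borrowing by resident firms from foreign banks 222.8.)

299.0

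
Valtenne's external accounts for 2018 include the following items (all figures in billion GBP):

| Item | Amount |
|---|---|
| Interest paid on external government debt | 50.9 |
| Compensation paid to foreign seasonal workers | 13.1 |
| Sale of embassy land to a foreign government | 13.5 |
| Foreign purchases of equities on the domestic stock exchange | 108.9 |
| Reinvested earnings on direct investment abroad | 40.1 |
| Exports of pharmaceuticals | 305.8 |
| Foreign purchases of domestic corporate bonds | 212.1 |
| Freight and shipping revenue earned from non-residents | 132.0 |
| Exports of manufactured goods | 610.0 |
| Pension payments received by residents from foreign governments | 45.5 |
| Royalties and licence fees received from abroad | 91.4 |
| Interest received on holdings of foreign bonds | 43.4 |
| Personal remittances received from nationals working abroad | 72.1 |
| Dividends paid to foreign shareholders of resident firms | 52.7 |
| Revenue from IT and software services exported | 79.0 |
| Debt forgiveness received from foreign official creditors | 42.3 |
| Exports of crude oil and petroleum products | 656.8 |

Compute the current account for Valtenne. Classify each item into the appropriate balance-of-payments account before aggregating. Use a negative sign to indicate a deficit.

Goods: 656.8 + 305.8 + 610.0 = 1572.6
Services: 132.0 + 79.0 + 91.4 = 302.4
Primary income: -50.9 - 13.1 + 40.1 - 52.7 + 43.4 = -33.2
Secondary income: 72.1 + 45.5 = 117.6
Current account = 1572.6 + 302.4 + (-33.2) + 117.6 = 1959.4
(Excluded from the current account — capital account: sale of embassy land to a foreign government 13.5, debt forgiveness received from foreign official creditors 42.3; financial account: foreign purchases of equities on the domestic stock exchange 108.9, foreign purchases of domestic corporate bonds 212.1.)

1959.4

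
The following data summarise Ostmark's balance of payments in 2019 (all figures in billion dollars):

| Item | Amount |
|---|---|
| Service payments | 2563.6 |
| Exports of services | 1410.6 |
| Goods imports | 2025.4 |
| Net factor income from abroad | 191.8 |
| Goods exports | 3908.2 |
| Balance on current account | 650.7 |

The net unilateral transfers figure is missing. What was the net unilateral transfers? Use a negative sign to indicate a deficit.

-270.9

Current account = goods balance + services balance + net primary income + net secondary income
Sum of the known components = 921.6
Net unilateral transfers = CA - (known components) = 650.7 - 921.6 = -270.9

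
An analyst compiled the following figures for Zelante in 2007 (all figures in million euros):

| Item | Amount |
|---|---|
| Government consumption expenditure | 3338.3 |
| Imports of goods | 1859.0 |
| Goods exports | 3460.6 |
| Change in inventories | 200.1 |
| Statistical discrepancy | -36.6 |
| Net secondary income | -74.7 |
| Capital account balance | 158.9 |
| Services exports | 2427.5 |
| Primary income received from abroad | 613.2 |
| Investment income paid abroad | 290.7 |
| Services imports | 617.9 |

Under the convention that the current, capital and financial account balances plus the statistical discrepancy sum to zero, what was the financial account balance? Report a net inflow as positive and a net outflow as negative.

-3781.3

Goods balance = 3460.6 - 1859.0 = 1601.6
Services balance = 2427.5 - 617.9 = 1809.6
Trade balance (goods + services) = 1601.6 + 1809.6 = 3411.2
Net primary income = 613.2 - 290.7 = 322.5
Net secondary income = -74.7
Current account = 3411.2 + 322.5 + (-74.7) = 3659.0
Financial account = -(3659.0 + 158.9 + (-36.6)) = -3781.3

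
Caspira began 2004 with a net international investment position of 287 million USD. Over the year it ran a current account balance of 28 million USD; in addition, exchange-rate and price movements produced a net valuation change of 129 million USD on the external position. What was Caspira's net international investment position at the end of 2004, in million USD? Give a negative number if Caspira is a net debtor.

Change in NIIP = current account + net valuation change = 28 + 129 = 157
End-of-year NIIP = 287 + 157 = 444

444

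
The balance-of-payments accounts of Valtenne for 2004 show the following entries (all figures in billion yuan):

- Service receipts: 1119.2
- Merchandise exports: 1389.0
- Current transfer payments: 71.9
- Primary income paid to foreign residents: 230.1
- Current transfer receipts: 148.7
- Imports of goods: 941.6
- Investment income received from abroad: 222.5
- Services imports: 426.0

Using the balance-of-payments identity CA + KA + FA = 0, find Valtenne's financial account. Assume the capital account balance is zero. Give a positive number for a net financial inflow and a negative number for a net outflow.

-1209.8

Goods balance = 1389.0 - 941.6 = 447.4
Services balance = 1119.2 - 426.0 = 693.2
Trade balance (goods + services) = 447.4 + 693.2 = 1140.6
Net primary income = 222.5 - 230.1 = -7.6
Net secondary income = 148.7 - 71.9 = 76.8
Current account = 1140.6 + (-7.6) + 76.8 = 1209.8
Financial account = -(1209.8) = -1209.8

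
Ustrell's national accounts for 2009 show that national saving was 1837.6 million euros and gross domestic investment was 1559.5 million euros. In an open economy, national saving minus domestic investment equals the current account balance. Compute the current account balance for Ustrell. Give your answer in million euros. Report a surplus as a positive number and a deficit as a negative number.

278.1

CA = S - I = 1837.6 - 1559.5 = 278.1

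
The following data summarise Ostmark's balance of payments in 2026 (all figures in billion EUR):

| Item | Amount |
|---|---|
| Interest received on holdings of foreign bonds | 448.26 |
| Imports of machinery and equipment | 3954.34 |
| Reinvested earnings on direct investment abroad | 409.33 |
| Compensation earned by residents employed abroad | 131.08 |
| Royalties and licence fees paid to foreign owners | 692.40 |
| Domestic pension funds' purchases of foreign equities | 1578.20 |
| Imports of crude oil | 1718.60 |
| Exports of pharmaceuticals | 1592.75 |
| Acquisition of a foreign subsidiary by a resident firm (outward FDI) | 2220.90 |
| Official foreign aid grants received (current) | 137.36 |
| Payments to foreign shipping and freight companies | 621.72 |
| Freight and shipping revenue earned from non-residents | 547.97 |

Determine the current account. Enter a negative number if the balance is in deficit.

-3720.31

Goods: -1718.60 + 1592.75 - 3954.34 = -4080.19
Services: -692.40 + 547.97 - 621.72 = -766.15
Primary income: 448.26 + 131.08 + 409.33 = 988.67
Secondary income: 137.36
Current account = (-4080.19) + (-766.15) + 988.67 + 137.36 = -3720.31
(Excluded from the current account — financial account: domestic pension funds' purchases of foreign equities 1578.20, acquisition of a foreign subsidiary by a resident firm (outward FDI) 2220.90.)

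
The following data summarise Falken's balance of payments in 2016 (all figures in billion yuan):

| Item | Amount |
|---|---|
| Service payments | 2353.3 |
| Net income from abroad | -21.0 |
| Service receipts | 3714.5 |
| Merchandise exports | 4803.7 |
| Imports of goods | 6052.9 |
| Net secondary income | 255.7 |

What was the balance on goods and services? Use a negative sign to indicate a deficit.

Goods balance = 4803.7 - 6052.9 = -1249.2
Services balance = 3714.5 - 2353.3 = 1361.2
Trade balance (goods + services) = -1249.2 + 1361.2 = 112.0

112.0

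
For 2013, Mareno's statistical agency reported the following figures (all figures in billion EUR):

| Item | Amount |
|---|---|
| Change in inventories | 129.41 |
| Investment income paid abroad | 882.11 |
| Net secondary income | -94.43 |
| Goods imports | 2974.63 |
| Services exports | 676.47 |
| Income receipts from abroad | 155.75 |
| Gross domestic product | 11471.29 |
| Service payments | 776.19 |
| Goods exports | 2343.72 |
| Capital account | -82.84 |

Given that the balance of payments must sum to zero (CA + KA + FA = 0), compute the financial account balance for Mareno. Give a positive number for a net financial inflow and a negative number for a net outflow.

1634.26

Goods balance = 2343.72 - 2974.63 = -630.91
Services balance = 676.47 - 776.19 = -99.72
Trade balance (goods + services) = -630.91 + (-99.72) = -730.63
Net primary income = 155.75 - 882.11 = -726.36
Net secondary income = -94.43
Current account = -730.63 + (-726.36) + (-94.43) = -1551.42
Financial account = -(-1551.42 + (-82.84)) = 1634.26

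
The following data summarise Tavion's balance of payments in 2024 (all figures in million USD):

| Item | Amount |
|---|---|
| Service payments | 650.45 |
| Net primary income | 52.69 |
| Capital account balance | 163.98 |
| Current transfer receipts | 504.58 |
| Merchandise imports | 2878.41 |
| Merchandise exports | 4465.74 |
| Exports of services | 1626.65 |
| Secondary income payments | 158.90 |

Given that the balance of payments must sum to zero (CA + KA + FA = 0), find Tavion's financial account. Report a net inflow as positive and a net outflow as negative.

Goods balance = 4465.74 - 2878.41 = 1587.33
Services balance = 1626.65 - 650.45 = 976.20
Trade balance (goods + services) = 1587.33 + 976.20 = 2563.53
Net primary income = 52.69
Net secondary income = 504.58 - 158.90 = 345.68
Current account = 2563.53 + 52.69 + 345.68 = 2961.90
Financial account = -(2961.90 + 163.98) = -3125.88

-3125.88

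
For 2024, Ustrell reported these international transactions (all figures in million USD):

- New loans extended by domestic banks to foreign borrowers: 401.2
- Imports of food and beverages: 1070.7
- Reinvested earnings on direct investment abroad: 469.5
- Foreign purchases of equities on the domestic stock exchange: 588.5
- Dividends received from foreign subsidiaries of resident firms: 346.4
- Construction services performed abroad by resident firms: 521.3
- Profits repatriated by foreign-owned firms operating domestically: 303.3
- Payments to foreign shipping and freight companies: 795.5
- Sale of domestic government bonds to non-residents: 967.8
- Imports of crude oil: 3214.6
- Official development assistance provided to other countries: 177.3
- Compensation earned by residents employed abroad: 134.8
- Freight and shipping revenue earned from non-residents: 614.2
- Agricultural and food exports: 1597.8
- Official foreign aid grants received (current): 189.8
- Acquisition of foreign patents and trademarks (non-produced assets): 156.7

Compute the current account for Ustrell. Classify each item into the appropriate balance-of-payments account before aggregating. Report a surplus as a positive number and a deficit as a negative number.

-1687.6

Goods: -3214.6 + 1597.8 - 1070.7 = -2687.5
Services: 614.2 - 795.5 + 521.3 = 340.0
Primary income: 469.5 - 303.3 + 346.4 + 134.8 = 647.4
Secondary income: 189.8 - 177.3 = 12.5
Current account = (-2687.5) + 340.0 + 647.4 + 12.5 = -1687.6
(Excluded from the current account — financial account: new loans extended by domestic banks to foreign borrowers 401.2, foreign purchases of equities on the domestic stock exchange 588.5, sale of domestic government bonds to non-residents 967.8; capital account: acquisition of foreign patents and trademarks (non-produced assets) 156.7.)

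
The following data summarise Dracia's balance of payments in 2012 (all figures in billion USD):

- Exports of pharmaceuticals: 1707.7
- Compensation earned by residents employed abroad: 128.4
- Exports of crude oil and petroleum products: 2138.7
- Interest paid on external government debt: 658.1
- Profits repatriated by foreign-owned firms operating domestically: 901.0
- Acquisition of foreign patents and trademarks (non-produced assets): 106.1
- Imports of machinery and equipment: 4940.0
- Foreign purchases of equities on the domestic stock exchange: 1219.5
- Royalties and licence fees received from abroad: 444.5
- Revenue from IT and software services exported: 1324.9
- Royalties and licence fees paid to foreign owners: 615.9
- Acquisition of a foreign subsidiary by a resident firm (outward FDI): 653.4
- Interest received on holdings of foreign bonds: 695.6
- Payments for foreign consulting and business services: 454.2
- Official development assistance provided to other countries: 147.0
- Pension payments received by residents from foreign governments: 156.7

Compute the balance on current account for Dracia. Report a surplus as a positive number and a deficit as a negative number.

Goods: 1707.7 + 2138.7 - 4940.0 = -1093.6
Services: 1324.9 - 454.2 + 444.5 - 615.9 = 699.3
Primary income: 128.4 - 658.1 - 901.0 + 695.6 = -735.1
Secondary income: 156.7 - 147.0 = 9.7
Current account = (-1093.6) + 699.3 + (-735.1) + 9.7 = -1119.7
(Excluded from the current account — capital account: acquisition of foreign patents and trademarks (non-produced assets) 106.1; financial account: foreign purchases of equities on the domestic stock exchange 1219.5, acquisition of a foreign subsidiary by a resident firm (outward FDI) 653.4.)

-1119.7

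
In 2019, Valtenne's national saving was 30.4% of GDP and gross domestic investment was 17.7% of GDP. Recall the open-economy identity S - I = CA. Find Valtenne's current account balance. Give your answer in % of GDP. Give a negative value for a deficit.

S - I = CA (net lending to the rest of the world).
CA = S - I = 30.4 - 17.7 = 12.7

12.7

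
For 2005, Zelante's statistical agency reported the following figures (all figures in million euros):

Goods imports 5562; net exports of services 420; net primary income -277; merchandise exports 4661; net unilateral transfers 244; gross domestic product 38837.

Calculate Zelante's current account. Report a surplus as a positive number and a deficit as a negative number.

-514

Goods balance = 4661 - 5562 = -901
Services balance = 420
Trade balance (goods + services) = -901 + 420 = -481
Net primary income = -277
Net secondary income = 244
Current account = -481 + (-277) + 244 = -514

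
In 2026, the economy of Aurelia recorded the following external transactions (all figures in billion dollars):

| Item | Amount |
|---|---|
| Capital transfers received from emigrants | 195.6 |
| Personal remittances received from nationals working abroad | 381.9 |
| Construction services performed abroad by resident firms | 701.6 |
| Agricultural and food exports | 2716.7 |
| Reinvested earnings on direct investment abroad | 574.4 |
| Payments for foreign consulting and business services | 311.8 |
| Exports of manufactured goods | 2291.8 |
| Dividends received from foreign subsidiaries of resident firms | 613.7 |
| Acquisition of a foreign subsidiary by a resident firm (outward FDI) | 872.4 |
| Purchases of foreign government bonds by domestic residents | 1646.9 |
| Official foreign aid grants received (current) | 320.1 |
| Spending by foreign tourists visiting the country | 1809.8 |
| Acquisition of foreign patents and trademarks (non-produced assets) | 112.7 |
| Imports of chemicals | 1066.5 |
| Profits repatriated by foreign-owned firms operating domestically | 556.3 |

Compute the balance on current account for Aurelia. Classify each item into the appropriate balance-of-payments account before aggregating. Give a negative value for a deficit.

7475.4

Goods: 2291.8 + 2716.7 - 1066.5 = 3942.0
Services: 1809.8 + 701.6 - 311.8 = 2199.6
Primary income: 613.7 - 556.3 + 574.4 = 631.8
Secondary income: 381.9 + 320.1 = 702.0
Current account = 3942.0 + 2199.6 + 631.8 + 702.0 = 7475.4
(Excluded from the current account — capital account: capital transfers received from emigrants 195.6, acquisition of foreign patents and trademarks (non-produced assets) 112.7; financial account: acquisition of a foreign subsidiary by a resident firm (outward FDI) 872.4, purchases of foreign government bonds by domestic residents 1646.9.)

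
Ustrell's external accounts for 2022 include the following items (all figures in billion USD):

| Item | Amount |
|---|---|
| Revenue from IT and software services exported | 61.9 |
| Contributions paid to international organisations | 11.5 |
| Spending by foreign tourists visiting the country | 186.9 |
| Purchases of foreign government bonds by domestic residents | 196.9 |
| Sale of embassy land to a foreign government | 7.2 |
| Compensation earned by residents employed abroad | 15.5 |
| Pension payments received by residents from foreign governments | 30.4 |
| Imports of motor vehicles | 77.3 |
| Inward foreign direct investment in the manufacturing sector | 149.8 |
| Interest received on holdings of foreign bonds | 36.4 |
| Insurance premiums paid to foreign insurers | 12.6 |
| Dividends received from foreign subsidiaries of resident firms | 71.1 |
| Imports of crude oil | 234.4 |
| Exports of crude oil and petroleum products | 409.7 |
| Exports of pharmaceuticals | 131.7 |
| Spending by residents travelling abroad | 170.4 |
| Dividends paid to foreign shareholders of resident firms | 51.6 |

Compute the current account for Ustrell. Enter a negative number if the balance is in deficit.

385.8

Goods: -234.4 + 409.7 - 77.3 + 131.7 = 229.7
Services: -12.6 + 61.9 + 186.9 - 170.4 = 65.8
Primary income: -51.6 + 71.1 + 36.4 + 15.5 = 71.4
Secondary income: -11.5 + 30.4 = 18.9
Current account = 229.7 + 65.8 + 71.4 + 18.9 = 385.8
(Excluded from the current account — financial account: purchases of foreign government bonds by domestic residents 196.9, inward foreign direct investment in the manufacturing sector 149.8; capital account: sale of embassy land to a foreign government 7.2.)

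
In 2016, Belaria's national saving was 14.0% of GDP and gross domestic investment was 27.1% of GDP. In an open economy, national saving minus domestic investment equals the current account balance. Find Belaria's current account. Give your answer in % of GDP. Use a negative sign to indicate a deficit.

-13.1

CA = S - I = 14.0 - 27.1 = -13.1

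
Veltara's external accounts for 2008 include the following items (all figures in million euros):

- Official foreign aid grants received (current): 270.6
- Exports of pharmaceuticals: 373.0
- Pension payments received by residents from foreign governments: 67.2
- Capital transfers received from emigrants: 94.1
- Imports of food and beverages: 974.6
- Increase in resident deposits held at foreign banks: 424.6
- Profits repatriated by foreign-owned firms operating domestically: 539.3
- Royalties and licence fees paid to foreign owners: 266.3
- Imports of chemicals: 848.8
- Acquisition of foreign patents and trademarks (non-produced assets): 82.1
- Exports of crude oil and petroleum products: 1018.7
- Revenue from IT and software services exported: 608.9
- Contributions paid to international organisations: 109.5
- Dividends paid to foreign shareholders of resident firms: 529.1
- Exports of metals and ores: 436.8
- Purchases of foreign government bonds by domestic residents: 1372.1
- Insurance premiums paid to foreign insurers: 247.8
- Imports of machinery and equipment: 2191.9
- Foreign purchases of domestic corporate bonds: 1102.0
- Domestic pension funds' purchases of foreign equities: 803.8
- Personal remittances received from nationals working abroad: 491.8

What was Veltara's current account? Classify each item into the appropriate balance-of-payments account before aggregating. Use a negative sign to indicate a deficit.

Goods: -974.6 + 1018.7 + 373.0 - 848.8 - 2191.9 + 436.8 = -2186.8
Services: -266.3 + 608.9 - 247.8 = 94.8
Primary income: -539.3 - 529.1 = -1068.4
Secondary income: 67.2 + 491.8 + 270.6 - 109.5 = 720.1
Current account = (-2186.8) + 94.8 + (-1068.4) + 720.1 = -2440.3
(Excluded from the current account — capital account: capital transfers received from emigrants 94.1, acquisition of foreign patents and trademarks (non-produced assets) 82.1; financial account: increase in resident deposits held at foreign banks 424.6, purchases of foreign government bonds by domestic residents 1372.1, foreign purchases of domestic corporate bonds 1102.0, domestic pension funds' purchases of foreign equities 803.8.)

-2440.3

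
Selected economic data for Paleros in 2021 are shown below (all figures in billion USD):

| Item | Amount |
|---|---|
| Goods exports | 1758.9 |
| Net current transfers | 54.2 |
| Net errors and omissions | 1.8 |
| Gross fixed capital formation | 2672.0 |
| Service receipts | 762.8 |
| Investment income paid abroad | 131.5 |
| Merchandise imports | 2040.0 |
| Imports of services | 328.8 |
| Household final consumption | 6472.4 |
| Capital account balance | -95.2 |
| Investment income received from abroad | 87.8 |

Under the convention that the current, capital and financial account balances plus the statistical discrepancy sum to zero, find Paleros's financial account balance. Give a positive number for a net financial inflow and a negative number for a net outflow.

Goods balance = 1758.9 - 2040.0 = -281.1
Services balance = 762.8 - 328.8 = 434.0
Trade balance (goods + services) = -281.1 + 434.0 = 152.9
Net primary income = 87.8 - 131.5 = -43.7
Net secondary income = 54.2
Current account = 152.9 + (-43.7) + 54.2 = 163.4
Financial account = -(163.4 + (-95.2) + 1.8) = -70.0

-70.0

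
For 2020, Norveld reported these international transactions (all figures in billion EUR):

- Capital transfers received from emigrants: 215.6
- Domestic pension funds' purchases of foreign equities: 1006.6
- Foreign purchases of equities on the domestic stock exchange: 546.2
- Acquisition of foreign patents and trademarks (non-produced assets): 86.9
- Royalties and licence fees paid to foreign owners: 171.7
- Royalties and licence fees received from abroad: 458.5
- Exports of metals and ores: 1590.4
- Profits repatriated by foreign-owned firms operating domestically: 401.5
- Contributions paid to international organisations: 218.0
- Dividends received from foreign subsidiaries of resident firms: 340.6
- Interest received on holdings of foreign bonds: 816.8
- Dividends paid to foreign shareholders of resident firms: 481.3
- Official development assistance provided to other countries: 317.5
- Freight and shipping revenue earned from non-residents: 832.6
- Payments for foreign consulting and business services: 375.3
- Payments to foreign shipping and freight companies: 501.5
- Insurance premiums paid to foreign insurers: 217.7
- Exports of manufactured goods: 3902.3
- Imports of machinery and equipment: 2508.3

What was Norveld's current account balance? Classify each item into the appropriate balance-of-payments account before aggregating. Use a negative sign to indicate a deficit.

Goods: 1590.4 - 2508.3 + 3902.3 = 2984.4
Services: -171.7 - 217.7 + 832.6 + 458.5 - 375.3 - 501.5 = 24.9
Primary income: 340.6 + 816.8 - 481.3 - 401.5 = 274.6
Secondary income: -218.0 - 317.5 = -535.5
Current account = 2984.4 + 24.9 + 274.6 + (-535.5) = 2748.4
(Excluded from the current account — capital account: capital transfers received from emigrants 215.6, acquisition of foreign patents and trademarks (non-produced assets) 86.9; financial account: domestic pension funds' purchases of foreign equities 1006.6, foreign purchases of equities on the domestic stock exchange 546.2.)

2748.4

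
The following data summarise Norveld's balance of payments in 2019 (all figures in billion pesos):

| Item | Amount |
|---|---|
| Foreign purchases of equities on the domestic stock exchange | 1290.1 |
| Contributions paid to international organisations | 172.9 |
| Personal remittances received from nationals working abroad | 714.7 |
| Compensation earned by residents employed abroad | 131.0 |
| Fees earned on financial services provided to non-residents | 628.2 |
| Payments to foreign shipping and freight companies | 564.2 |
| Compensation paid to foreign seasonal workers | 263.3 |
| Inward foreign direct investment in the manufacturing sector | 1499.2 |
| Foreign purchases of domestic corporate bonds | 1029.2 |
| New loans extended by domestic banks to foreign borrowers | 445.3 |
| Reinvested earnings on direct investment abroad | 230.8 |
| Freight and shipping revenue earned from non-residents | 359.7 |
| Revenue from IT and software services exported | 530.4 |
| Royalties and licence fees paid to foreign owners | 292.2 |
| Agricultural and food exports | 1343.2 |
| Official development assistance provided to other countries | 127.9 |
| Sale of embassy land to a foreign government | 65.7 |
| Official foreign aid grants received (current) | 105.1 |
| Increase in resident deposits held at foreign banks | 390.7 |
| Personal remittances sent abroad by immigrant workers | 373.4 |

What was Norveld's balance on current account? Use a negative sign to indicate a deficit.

2249.2

Goods: 1343.2
Services: -564.2 + 530.4 + 359.7 - 292.2 + 628.2 = 661.9
Primary income: -263.3 + 230.8 + 131.0 = 98.5
Secondary income: 105.1 + 714.7 - 373.4 - 127.9 - 172.9 = 145.6
Current account = 1343.2 + 661.9 + 98.5 + 145.6 = 2249.2
(Excluded from the current account — financial account: foreign purchases of equities on the domestic stock exchange 1290.1, inward foreign direct investment in the manufacturing sector 1499.2, foreign purchases of domestic corporate bonds 1029.2, new loans extended by domestic banks to foreign borrowers 445.3, increase in resident deposits held at foreign banks 390.7; capital account: sale of embassy land to a foreign government 65.7.)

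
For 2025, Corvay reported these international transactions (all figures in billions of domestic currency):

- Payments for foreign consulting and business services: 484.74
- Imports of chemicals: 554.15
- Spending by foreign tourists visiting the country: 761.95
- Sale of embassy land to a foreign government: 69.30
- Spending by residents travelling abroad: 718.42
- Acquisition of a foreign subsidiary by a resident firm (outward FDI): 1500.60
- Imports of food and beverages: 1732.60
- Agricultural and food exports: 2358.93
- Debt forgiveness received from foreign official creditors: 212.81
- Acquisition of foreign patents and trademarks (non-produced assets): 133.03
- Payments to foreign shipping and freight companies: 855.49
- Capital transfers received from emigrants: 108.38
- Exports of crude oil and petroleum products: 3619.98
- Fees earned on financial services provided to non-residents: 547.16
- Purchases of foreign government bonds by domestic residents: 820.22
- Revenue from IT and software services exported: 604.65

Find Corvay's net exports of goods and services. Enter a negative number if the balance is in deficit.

3547.27

Goods: -554.15 + 3619.98 + 2358.93 - 1732.60 = 3692.16
Services: -484.74 + 547.16 - 718.42 - 855.49 + 761.95 + 604.65 = -144.89
Trade balance = 3692.16 + (-144.89) = 3547.27
(Excluded from the trade balance — capital account: sale of embassy land to a foreign government 69.30, debt forgiveness received from foreign official creditors 212.81, acquisition of foreign patents and trademarks (non-produced assets) 133.03, capital transfers received from emigrants 108.38; financial account: acquisition of a foreign subsidiary by a resident firm (outward FDI) 1500.60, purchases of foreign government bonds by domestic residents 820.22.)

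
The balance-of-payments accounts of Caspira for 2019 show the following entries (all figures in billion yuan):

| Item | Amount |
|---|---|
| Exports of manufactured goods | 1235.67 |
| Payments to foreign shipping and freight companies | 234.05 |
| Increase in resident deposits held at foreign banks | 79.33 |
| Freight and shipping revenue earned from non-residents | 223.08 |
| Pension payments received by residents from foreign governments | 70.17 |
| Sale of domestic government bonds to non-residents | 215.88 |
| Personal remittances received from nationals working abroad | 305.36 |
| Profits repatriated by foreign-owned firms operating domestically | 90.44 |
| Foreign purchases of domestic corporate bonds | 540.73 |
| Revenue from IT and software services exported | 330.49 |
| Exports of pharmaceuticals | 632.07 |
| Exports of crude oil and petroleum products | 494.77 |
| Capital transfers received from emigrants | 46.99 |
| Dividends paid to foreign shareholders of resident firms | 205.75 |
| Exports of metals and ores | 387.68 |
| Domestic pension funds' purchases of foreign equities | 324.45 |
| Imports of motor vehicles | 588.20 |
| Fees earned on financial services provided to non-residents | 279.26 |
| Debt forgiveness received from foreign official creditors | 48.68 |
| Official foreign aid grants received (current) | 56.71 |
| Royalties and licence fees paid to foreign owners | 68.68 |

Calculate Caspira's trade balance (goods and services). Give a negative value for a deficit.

Goods: -588.20 + 632.07 + 1235.67 + 494.77 + 387.68 = 2161.99
Services: -234.05 - 68.68 + 223.08 + 330.49 + 279.26 = 530.10
Trade balance = 2161.99 + 530.10 = 2692.09
(Excluded from the trade balance — financial account: increase in resident deposits held at foreign banks 79.33, sale of domestic government bonds to non-residents 215.88, foreign purchases of domestic corporate bonds 540.73, domestic pension funds' purchases of foreign equities 324.45; secondary income: pension payments received by residents from foreign governments 70.17, personal remittances received from nationals working abroad 305.36, official foreign aid grants received (current) 56.71; primary income: profits repatriated by foreign-owned firms operating domestically 90.44, dividends paid to foreign shareholders of resident firms 205.75; capital account: capital transfers received from emigrants 46.99, debt forgiveness received from foreign official creditors 48.68.)

2692.09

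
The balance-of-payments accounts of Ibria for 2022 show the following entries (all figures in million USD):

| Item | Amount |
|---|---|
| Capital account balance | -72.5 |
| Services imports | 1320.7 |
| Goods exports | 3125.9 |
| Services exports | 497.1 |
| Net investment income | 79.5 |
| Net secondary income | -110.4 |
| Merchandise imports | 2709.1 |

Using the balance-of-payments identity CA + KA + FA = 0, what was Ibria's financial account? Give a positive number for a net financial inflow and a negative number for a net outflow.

510.2

Goods balance = 3125.9 - 2709.1 = 416.8
Services balance = 497.1 - 1320.7 = -823.6
Trade balance (goods + services) = 416.8 + (-823.6) = -406.8
Net primary income = 79.5
Net secondary income = -110.4
Current account = -406.8 + 79.5 + (-110.4) = -437.7
Financial account = -(-437.7 + (-72.5)) = 510.2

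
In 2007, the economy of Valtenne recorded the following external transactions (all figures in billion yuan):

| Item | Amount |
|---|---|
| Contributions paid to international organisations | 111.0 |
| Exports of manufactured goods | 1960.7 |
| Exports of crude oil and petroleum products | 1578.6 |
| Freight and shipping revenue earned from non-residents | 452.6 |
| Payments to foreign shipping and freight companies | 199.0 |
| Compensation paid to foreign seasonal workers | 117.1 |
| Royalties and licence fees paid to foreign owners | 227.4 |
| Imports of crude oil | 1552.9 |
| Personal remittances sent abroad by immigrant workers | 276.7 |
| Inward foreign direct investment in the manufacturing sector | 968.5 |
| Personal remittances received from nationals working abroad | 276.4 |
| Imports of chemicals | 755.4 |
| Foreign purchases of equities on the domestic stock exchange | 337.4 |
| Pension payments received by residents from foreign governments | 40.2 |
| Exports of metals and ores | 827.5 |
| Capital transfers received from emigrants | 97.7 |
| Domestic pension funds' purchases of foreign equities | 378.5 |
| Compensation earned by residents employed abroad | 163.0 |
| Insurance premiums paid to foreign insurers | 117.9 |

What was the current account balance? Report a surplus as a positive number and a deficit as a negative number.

Goods: 1960.7 + 827.5 - 755.4 + 1578.6 - 1552.9 = 2058.5
Services: 452.6 - 227.4 - 199.0 - 117.9 = -91.7
Primary income: 163.0 - 117.1 = 45.9
Secondary income: -276.7 + 40.2 + 276.4 - 111.0 = -71.1
Current account = 2058.5 + (-91.7) + 45.9 + (-71.1) = 1941.6
(Excluded from the current account — financial account: inward foreign direct investment in the manufacturing sector 968.5, foreign purchases of equities on the domestic stock exchange 337.4, domestic pension funds' purchases of foreign equities 378.5; capital account: capital transfers received from emigrants 97.7.)

1941.6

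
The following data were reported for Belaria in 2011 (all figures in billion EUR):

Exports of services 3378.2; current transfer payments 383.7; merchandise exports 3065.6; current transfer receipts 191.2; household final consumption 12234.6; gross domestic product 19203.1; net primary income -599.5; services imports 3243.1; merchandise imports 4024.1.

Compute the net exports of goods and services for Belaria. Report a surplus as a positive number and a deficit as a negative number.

Goods balance = 3065.6 - 4024.1 = -958.5
Services balance = 3378.2 - 3243.1 = 135.1
Trade balance (goods + services) = -958.5 + 135.1 = -823.4

-823.4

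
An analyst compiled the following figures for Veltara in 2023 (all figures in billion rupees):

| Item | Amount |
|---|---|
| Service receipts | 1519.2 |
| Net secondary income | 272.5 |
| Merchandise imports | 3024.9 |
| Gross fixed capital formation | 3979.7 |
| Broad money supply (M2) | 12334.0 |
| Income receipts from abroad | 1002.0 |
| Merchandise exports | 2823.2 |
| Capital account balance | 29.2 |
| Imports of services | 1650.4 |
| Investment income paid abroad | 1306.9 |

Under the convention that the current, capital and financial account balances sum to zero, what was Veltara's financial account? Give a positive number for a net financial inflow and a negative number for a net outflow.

Goods balance = 2823.2 - 3024.9 = -201.7
Services balance = 1519.2 - 1650.4 = -131.2
Trade balance (goods + services) = -201.7 + (-131.2) = -332.9
Net primary income = 1002.0 - 1306.9 = -304.9
Net secondary income = 272.5
Current account = -332.9 + (-304.9) + 272.5 = -365.3
Financial account = -(-365.3 + 29.2) = 336.1

336.1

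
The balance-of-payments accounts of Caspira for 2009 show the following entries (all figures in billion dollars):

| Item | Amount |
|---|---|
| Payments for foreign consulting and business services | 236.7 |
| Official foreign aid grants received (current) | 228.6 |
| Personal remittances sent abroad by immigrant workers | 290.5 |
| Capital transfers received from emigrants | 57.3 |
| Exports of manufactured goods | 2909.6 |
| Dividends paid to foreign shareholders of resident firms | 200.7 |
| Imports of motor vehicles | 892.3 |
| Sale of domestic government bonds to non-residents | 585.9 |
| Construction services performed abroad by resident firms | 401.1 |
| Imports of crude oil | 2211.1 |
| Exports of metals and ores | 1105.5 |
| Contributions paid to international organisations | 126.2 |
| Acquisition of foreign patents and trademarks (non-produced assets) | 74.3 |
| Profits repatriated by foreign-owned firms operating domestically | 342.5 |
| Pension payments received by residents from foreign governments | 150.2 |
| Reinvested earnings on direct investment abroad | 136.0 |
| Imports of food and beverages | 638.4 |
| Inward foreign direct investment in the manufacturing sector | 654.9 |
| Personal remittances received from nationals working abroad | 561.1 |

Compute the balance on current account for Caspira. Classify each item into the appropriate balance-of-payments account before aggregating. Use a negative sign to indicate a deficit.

553.7

Goods: -2211.1 - 892.3 - 638.4 + 1105.5 + 2909.6 = 273.3
Services: -236.7 + 401.1 = 164.4
Primary income: -200.7 - 342.5 + 136.0 = -407.2
Secondary income: 561.1 - 126.2 + 228.6 - 290.5 + 150.2 = 523.2
Current account = 273.3 + 164.4 + (-407.2) + 523.2 = 553.7
(Excluded from the current account — capital account: capital transfers received from emigrants 57.3, acquisition of foreign patents and trademarks (non-produced assets) 74.3; financial account: sale of domestic government bonds to non-residents 585.9, inward foreign direct investment in the manufacturing sector 654.9.)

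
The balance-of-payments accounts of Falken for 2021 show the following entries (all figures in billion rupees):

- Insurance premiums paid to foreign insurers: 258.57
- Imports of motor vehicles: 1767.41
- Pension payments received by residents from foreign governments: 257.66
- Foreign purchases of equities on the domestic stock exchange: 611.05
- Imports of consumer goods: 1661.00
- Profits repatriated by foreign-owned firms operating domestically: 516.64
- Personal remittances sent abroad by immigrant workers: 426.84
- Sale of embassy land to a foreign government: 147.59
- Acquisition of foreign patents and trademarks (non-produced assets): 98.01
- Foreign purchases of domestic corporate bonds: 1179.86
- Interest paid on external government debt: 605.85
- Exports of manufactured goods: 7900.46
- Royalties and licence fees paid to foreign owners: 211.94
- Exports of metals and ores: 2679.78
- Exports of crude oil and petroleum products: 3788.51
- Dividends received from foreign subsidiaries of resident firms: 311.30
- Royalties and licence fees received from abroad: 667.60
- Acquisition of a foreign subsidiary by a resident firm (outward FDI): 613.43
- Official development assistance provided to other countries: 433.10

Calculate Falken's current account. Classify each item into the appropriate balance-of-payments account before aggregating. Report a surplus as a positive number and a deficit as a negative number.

9723.96

Goods: 7900.46 - 1661.00 + 2679.78 - 1767.41 + 3788.51 = 10940.34
Services: 667.60 - 258.57 - 211.94 = 197.09
Primary income: -605.85 - 516.64 + 311.30 = -811.19
Secondary income: 257.66 - 426.84 - 433.10 = -602.28
Current account = 10940.34 + 197.09 + (-811.19) + (-602.28) = 9723.96
(Excluded from the current account — financial account: foreign purchases of equities on the domestic stock exchange 611.05, foreign purchases of domestic corporate bonds 1179.86, acquisition of a foreign subsidiary by a resident firm (outward FDI) 613.43; capital account: sale of embassy land to a foreign government 147.59, acquisition of foreign patents and trademarks (non-produced assets) 98.01.)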